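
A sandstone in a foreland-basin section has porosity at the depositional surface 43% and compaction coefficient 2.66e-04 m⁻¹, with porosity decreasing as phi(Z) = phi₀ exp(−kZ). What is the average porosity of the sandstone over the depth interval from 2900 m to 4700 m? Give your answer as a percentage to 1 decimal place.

15.8%

Working in km (1 km = 1000 m; k in km⁻¹ = k in m⁻¹ × 1000):
⟨phi⟩ = (1/(Z₂−Z₁)) ∫ phi₀ e^(−kZ) dZ = phi₀·(e^(−k·Z₁) − e^(−k·Z₂)) / (k·(Z₂−Z₁))
e^(−0.266×2.9) = 0.4624; e^(−0.266×4.7) = 0.2864
⟨phi⟩ = 0.43 × (0.4624 − 0.2864) / (0.266 × 1.8) = 0.43 × 0.3674 = 0.1580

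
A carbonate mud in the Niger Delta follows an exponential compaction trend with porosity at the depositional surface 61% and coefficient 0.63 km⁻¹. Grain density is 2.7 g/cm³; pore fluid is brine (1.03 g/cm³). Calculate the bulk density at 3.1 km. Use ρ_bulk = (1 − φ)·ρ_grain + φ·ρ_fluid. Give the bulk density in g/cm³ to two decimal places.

Porosity at depth: φ = 0.61·exp(−0.63×3.1) = 0.61×0.1418 = 0.0865
Bulk density: ρ_b = (1−φ)ρ_g + φ·ρ_f = 0.9135×2.7 + 0.0865×1.03
       = 2.466 + 0.089 = 2.555 g/cm³

2.56 g/cm³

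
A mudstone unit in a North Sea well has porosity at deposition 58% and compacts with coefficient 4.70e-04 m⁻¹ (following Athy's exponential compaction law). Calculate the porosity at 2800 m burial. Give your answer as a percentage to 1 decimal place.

15.6%

Working in km (1 km = 1000 m; β in km⁻¹ = β in m⁻¹ × 1000):
φ = φ₀·exp(−β·d) = 0.58 × exp(−0.47 × 2.8) = 0.58 × exp(−1.316)
  = 0.58 × 0.2682 = 0.1556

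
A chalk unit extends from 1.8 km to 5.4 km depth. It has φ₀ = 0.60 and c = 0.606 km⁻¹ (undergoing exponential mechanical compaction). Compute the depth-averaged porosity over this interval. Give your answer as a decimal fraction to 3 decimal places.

⟨φ⟩ = (1/(d₂−d₁)) ∫ φ₀ e^(−cd) dd = φ₀·(e^(−c·d₁) − e^(−c·d₂)) / (c·(d₂−d₁))
e^(−0.606×1.8) = 0.3359; e^(−0.606×5.4) = 0.0379
⟨φ⟩ = 0.6 × (0.3359 − 0.0379) / (0.606 × 3.6) = 0.6 × 0.1366 = 0.0820

0.082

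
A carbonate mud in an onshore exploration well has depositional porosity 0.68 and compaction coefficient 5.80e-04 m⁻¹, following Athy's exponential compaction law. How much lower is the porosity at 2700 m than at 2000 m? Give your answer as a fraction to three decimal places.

Working in km (1 km = 1000 m; c in km⁻¹ = c in m⁻¹ × 1000):
n(2) = 0.68·e^(−0.58×2) = 0.2132
n(2.7) = 0.68·e^(−0.58×2.7) = 0.1420
Δn = 0.2132 − 0.1420 = 0.0711

0.071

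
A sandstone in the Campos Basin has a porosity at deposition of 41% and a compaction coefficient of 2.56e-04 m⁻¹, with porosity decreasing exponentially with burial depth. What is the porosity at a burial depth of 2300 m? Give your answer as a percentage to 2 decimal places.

Working in km (1 km = 1000 m; k in km⁻¹ = k in m⁻¹ × 1000):
φ = φ₀·exp(−k·z) = 0.41 × exp(−0.256 × 2.3) = 0.41 × exp(−0.5888)
  = 0.41 × 0.5550 = 0.2275

22.75%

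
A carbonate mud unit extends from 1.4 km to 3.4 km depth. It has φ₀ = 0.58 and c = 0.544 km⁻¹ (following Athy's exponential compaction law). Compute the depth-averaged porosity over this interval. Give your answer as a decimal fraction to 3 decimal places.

⟨φ⟩ = (1/(d₂−d₁)) ∫ φ₀ e^(−cd) dd = φ₀·(e^(−c·d₁) − e^(−c·d₂)) / (c·(d₂−d₁))
e^(−0.544×1.4) = 0.4669; e^(−0.544×3.4) = 0.1573
⟨φ⟩ = 0.58 × (0.4669 − 0.1573) / (0.544 × 2) = 0.58 × 0.2846 = 0.1651

0.165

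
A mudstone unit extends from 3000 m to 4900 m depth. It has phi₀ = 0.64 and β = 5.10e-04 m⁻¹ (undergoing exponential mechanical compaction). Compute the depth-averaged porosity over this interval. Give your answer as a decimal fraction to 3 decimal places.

Working in km (1 km = 1000 m; β in km⁻¹ = β in m⁻¹ × 1000):
⟨phi⟩ = (1/(Z₂−Z₁)) ∫ phi₀ e^(−βZ) dZ = phi₀·(e^(−β·Z₁) − e^(−β·Z₂)) / (β·(Z₂−Z₁))
e^(−0.51×3) = 0.2165; e^(−0.51×4.9) = 0.0822
⟨phi⟩ = 0.64 × (0.2165 − 0.0822) / (0.51 × 1.9) = 0.64 × 0.1387 = 0.0887

0.089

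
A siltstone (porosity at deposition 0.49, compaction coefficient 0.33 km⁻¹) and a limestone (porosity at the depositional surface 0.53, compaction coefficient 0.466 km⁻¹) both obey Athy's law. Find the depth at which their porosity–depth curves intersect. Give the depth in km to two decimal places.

Set phi₀ₐ e^(−cₐZ) = phi₀ᵦ e^(−cᵦZ) ⇒ ln(phi₀ₐ/phi₀ᵦ) = (cₐ − cᵦ)·Z
Z = ln(0.49/0.53) / (0.33 − 0.466) = -0.0785 / -0.136 = 0.577 km

0.58 km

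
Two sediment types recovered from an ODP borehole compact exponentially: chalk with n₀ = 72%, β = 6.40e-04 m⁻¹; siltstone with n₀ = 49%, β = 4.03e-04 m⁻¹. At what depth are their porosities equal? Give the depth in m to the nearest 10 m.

Working in km (1 km = 1000 m; β in km⁻¹ = β in m⁻¹ × 1000):
Set n₀ₐ e^(−βₐd) = n₀ᵦ e^(−βᵦd) ⇒ ln(n₀ₐ/n₀ᵦ) = (βₐ − βᵦ)·d
d = ln(0.72/0.49) / (0.64 − 0.403) = 0.3848 / 0.237 = 1.624 km

1620 m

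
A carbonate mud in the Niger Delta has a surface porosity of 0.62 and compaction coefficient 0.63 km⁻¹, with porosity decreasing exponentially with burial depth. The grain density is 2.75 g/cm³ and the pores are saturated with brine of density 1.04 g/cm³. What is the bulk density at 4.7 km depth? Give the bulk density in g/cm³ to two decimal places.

2.70 g/cm³

Porosity at depth: φ = 0.62·exp(−0.63×4.7) = 0.62×0.0518 = 0.0321
Bulk density: ρ_b = (1−φ)ρ_g + φ·ρ_f = 0.9679×2.75 + 0.0321×1.04
       = 2.662 + 0.033 = 2.695 g/cm³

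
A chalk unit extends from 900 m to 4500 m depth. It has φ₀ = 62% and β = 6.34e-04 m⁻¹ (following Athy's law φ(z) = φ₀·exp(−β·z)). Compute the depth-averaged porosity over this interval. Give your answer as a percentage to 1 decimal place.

13.8%

Working in km (1 km = 1000 m; β in km⁻¹ = β in m⁻¹ × 1000):
⟨φ⟩ = (1/(z₂−z₁)) ∫ φ₀ e^(−βz) dz = φ₀·(e^(−β·z₁) − e^(−β·z₂)) / (β·(z₂−z₁))
e^(−0.634×0.9) = 0.5652; e^(−0.634×4.5) = 0.0577
⟨φ⟩ = 0.62 × (0.5652 − 0.0577) / (0.634 × 3.6) = 0.62 × 0.2224 = 0.1379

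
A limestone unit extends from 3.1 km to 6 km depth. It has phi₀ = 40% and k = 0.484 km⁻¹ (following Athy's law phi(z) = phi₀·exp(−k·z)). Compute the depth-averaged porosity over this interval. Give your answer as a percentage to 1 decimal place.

4.8%

⟨phi⟩ = (1/(z₂−z₁)) ∫ phi₀ e^(−kz) dz = phi₀·(e^(−k·z₁) − e^(−k·z₂)) / (k·(z₂−z₁))
e^(−0.484×3.1) = 0.2230; e^(−0.484×6) = 0.0548
⟨phi⟩ = 0.4 × (0.2230 − 0.0548) / (0.484 × 2.9) = 0.4 × 0.1199 = 0.0479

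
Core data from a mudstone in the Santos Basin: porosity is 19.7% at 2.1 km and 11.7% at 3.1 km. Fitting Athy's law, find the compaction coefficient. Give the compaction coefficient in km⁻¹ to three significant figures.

Athy: φ(Z) = φ₀ e^(−kZ) ⇒ φ₁/φ₂ = e^{k(Z₂−Z₁)} ⇒ k = ln(φ₁/φ₂)/(Z₂−Z₁)
k = ln(0.197/0.117) / (3.1 − 2.1) = ln(1.684) / 1 = 0.5210 / 1 = 0.521 km⁻¹

0.521 km⁻¹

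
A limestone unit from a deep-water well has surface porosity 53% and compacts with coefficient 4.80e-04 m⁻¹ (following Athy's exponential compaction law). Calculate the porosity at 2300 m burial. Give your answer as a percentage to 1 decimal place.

17.6%

Working in km (1 km = 1000 m; β in km⁻¹ = β in m⁻¹ × 1000):
phi = phi₀·exp(−β·d) = 0.53 × exp(−0.48 × 2.3) = 0.53 × exp(−1.104)
  = 0.53 × 0.3315 = 0.1757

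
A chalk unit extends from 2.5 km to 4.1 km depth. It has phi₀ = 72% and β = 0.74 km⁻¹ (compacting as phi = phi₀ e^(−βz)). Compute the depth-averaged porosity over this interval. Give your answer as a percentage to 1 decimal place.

⟨phi⟩ = (1/(z₂−z₁)) ∫ phi₀ e^(−βz) dz = phi₀·(e^(−β·z₁) − e^(−β·z₂)) / (β·(z₂−z₁))
e^(−0.74×2.5) = 0.1572; e^(−0.74×4.1) = 0.0481
⟨phi⟩ = 0.72 × (0.1572 − 0.0481) / (0.74 × 1.6) = 0.72 × 0.0922 = 0.0664

6.6%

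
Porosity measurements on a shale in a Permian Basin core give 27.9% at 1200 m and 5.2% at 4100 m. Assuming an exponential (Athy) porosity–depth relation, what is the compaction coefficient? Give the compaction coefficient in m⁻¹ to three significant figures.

Working in km (1 km = 1000 m; c in km⁻¹ = c in m⁻¹ × 1000):
Athy: phi(z) = phi₀ e^(−cz) ⇒ phi₁/phi₂ = e^{c(z₂−z₁)} ⇒ c = ln(phi₁/phi₂)/(z₂−z₁)
c = ln(0.279/0.052) / (4.1 − 1.2) = ln(5.365) / 2.9 = 1.6800 / 2.9 = 0.5793 km⁻¹

0.000579 m⁻¹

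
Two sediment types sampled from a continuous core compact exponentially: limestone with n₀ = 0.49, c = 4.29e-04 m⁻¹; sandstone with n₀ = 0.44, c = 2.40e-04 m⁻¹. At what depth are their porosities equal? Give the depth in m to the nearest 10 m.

570 m

Working in km (1 km = 1000 m; c in km⁻¹ = c in m⁻¹ × 1000):
Set n₀ₐ e^(−cₐZ) = n₀ᵦ e^(−cᵦZ) ⇒ ln(n₀ₐ/n₀ᵦ) = (cₐ − cᵦ)·Z
Z = ln(0.49/0.44) / (0.429 − 0.24) = 0.1076 / 0.189 = 0.569 km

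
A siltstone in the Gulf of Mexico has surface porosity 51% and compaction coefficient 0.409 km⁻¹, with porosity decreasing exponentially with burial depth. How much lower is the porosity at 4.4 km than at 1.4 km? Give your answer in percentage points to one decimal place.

n(1.4) = 0.51·e^(−0.409×1.4) = 0.2877
n(4.4) = 0.51·e^(−0.409×4.4) = 0.0843
Δn = 0.2877 − 0.0843 = 0.2033

20.3 percentage points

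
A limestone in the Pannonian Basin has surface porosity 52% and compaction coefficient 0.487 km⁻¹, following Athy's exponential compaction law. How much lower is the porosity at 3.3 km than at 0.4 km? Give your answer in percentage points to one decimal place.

φ(0.4) = 0.52·e^(−0.487×0.4) = 0.4280
φ(3.3) = 0.52·e^(−0.487×3.3) = 0.1042
Δφ = 0.4280 − 0.1042 = 0.3237

32.4 percentage points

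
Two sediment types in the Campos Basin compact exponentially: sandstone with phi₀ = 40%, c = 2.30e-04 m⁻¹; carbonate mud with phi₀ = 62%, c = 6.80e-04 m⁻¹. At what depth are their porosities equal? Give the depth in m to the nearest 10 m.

970 m

Working in km (1 km = 1000 m; c in km⁻¹ = c in m⁻¹ × 1000):
Set phi₀ₐ e^(−cₐz) = phi₀ᵦ e^(−cᵦz) ⇒ ln(phi₀ₐ/phi₀ᵦ) = (cₐ − cᵦ)·z
z = ln(0.4/0.62) / (0.23 − 0.68) = -0.4383 / -0.45 = 0.974 km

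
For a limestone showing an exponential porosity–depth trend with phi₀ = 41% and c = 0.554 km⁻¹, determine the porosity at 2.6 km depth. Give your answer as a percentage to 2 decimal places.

phi = phi₀·exp(−c·Z) = 0.41 × exp(−0.554 × 2.6) = 0.41 × exp(−1.44)
  = 0.41 × 0.2368 = 0.0971

9.71%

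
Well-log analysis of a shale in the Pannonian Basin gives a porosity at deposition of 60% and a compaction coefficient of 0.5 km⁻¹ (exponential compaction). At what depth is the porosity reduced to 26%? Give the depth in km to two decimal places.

Invert Athy's law: Z = ln(phi₀/phi) / c
Z = ln(0.6/0.26) / 0.5 = ln(2.308) / 0.5 = 0.8362 / 0.5 = 1.672 km

1.67 km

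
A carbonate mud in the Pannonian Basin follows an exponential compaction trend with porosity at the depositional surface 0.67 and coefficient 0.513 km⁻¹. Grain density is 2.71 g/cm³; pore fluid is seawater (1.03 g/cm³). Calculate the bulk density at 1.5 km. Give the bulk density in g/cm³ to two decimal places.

Porosity at depth: n = 0.67·exp(−0.513×1.5) = 0.67×0.4632 = 0.3104
Bulk density: ρ_b = (1−n)ρ_g + n·ρ_f = 0.6896×2.71 + 0.3104×1.03
       = 1.869 + 0.320 = 2.189 g/cm³

2.19 g/cm³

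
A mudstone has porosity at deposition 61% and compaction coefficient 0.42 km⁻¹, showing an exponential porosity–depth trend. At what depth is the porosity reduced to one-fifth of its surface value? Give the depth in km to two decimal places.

3.83 km

phi/phi₀ = 1/5 ⇒ exp(−β·z) = 1/5 ⇒ z = ln(5) / β
z = 1.6094 / 0.42 = 3.832 km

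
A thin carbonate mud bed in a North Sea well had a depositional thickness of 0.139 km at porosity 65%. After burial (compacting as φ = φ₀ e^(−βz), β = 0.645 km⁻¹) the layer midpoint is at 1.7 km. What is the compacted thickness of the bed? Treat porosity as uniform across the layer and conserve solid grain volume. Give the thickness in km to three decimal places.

Porosity at 1.7 km: φ = 0.65·exp(−0.645×1.7) = 0.2171
Solid-volume conservation: h(1−φ) = h₀(1−φ₀) ⇒ h = h₀·(1−φ₀)/(1−φ)
h = 0.139 × (1 − 0.65)/(1 − 0.2171) = 0.139 × 0.4471 = 0.0621 km

0.062 km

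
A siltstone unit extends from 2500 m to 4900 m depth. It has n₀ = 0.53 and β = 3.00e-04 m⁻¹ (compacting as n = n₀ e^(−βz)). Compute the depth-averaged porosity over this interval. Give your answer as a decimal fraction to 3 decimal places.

0.178

Working in km (1 km = 1000 m; β in km⁻¹ = β in m⁻¹ × 1000):
⟨n⟩ = (1/(z₂−z₁)) ∫ n₀ e^(−βz) dz = n₀·(e^(−β·z₁) − e^(−β·z₂)) / (β·(z₂−z₁))
e^(−0.3×2.5) = 0.4724; e^(−0.3×4.9) = 0.2299
⟨n⟩ = 0.53 × (0.4724 − 0.2299) / (0.3 × 2.4) = 0.53 × 0.3367 = 0.1785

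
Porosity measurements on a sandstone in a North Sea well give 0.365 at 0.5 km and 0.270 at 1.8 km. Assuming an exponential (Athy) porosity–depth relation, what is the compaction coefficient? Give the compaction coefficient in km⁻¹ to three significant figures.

Athy: φ(Z) = φ₀ e^(−kZ) ⇒ φ₁/φ₂ = e^{k(Z₂−Z₁)} ⇒ k = ln(φ₁/φ₂)/(Z₂−Z₁)
k = ln(0.365/0.27) / (1.8 − 0.5) = ln(1.352) / 1.3 = 0.3015 / 1.3 = 0.2319 km⁻¹

0.232 km⁻¹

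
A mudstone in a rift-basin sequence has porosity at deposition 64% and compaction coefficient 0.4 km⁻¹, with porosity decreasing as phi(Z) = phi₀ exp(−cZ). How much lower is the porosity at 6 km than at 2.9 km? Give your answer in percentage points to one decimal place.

phi(2.9) = 0.64·e^(−0.4×2.9) = 0.2006
phi(6) = 0.64·e^(−0.4×6) = 0.0581
Δphi = 0.2006 − 0.0581 = 0.1426

14.3 percentage points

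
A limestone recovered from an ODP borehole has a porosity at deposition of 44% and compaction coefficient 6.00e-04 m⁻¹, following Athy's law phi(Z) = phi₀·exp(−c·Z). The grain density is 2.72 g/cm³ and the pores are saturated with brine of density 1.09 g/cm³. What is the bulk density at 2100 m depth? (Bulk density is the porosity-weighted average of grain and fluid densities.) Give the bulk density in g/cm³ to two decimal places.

2.52 g/cm³

Working in km (1 km = 1000 m; c in km⁻¹ = c in m⁻¹ × 1000):
Porosity at depth: phi = 0.44·exp(−0.6×2.1) = 0.44×0.2837 = 0.1248
Bulk density: ρ_b = (1−phi)ρ_g + phi·ρ_f = 0.8752×2.72 + 0.1248×1.09
       = 2.381 + 0.136 = 2.517 g/cm³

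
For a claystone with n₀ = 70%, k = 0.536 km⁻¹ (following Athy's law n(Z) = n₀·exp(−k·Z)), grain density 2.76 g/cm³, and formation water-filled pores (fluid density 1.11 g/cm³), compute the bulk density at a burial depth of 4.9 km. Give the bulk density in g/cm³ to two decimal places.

Porosity at depth: n = 0.7·exp(−0.536×4.9) = 0.7×0.0723 = 0.0506
Bulk density: ρ_b = (1−n)ρ_g + n·ρ_f = 0.9494×2.76 + 0.0506×1.11
       = 2.620 + 0.056 = 2.676 g/cm³

2.68 g/cm³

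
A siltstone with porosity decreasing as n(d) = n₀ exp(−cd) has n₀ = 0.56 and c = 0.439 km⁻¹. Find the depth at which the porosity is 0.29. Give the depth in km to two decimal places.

1.50 km

Invert Athy's law: d = ln(n₀/n) / c
d = ln(0.56/0.29) / 0.439 = ln(1.931) / 0.439 = 0.6581 / 0.439 = 1.499 km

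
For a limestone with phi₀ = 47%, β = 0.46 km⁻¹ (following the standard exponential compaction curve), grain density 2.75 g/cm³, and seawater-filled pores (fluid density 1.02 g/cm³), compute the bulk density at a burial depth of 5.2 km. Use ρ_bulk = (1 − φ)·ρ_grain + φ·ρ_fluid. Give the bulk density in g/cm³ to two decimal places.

2.68 g/cm³

Porosity at depth: phi = 0.47·exp(−0.46×5.2) = 0.47×0.0914 = 0.0430
Bulk density: ρ_b = (1−phi)ρ_g + phi·ρ_f = 0.9570×2.75 + 0.0430×1.02
       = 2.632 + 0.044 = 2.676 g/cm³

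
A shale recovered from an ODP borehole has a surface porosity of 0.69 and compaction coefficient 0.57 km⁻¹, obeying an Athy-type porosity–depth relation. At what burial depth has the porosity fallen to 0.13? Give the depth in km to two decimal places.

2.93 km

Invert Athy's law: z = ln(φ₀/φ) / k
z = ln(0.69/0.13) / 0.57 = ln(5.308) / 0.57 = 1.6692 / 0.57 = 2.928 km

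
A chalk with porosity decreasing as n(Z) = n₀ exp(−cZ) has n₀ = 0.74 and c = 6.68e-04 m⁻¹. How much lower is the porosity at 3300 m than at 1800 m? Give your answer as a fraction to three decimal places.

0.141

Working in km (1 km = 1000 m; c in km⁻¹ = c in m⁻¹ × 1000):
n(1.8) = 0.74·e^(−0.668×1.8) = 0.2223
n(3.3) = 0.74·e^(−0.668×3.3) = 0.0816
Δn = 0.2223 − 0.0816 = 0.1407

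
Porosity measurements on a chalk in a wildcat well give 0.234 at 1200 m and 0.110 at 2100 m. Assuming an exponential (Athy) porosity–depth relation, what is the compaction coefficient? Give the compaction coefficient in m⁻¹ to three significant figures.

Working in km (1 km = 1000 m; c in km⁻¹ = c in m⁻¹ × 1000):
Athy: φ(d) = φ₀ e^(−cd) ⇒ φ₁/φ₂ = e^{c(d₂−d₁)} ⇒ c = ln(φ₁/φ₂)/(d₂−d₁)
c = ln(0.234/0.11) / (2.1 − 1.2) = ln(2.127) / 0.9 = 0.7548 / 0.9 = 0.8387 km⁻¹

0.000839 m⁻¹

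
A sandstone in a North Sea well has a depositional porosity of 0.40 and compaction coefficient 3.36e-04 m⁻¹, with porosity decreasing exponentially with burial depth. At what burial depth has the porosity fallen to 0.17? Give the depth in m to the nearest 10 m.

Working in km (1 km = 1000 m; k in km⁻¹ = k in m⁻¹ × 1000):
Invert Athy's law: d = ln(φ₀/φ) / k
d = ln(0.4/0.17) / 0.336 = ln(2.353) / 0.336 = 0.8557 / 0.336 = 2.547 km

2550 m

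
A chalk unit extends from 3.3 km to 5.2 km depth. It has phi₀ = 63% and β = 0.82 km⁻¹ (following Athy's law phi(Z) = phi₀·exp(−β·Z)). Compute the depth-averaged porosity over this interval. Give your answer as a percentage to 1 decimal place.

⟨phi⟩ = (1/(Z₂−Z₁)) ∫ phi₀ e^(−βZ) dZ = phi₀·(e^(−β·Z₁) − e^(−β·Z₂)) / (β·(Z₂−Z₁))
e^(−0.82×3.3) = 0.0668; e^(−0.82×5.2) = 0.0141
⟨phi⟩ = 0.63 × (0.0668 − 0.0141) / (0.82 × 1.9) = 0.63 × 0.0338 = 0.0213

2.1%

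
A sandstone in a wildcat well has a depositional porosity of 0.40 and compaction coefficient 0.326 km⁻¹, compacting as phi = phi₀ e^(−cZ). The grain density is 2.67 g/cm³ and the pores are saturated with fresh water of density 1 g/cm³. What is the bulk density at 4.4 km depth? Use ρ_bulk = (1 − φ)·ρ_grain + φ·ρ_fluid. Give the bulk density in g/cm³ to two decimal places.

2.51 g/cm³

Porosity at depth: phi = 0.4·exp(−0.326×4.4) = 0.4×0.2383 = 0.0953
Bulk density: ρ_b = (1−phi)ρ_g + phi·ρ_f = 0.9047×2.67 + 0.0953×1
       = 2.416 + 0.095 = 2.511 g/cm³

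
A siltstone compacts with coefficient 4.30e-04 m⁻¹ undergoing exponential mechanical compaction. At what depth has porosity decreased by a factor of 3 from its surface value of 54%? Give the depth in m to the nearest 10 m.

Working in km (1 km = 1000 m; β in km⁻¹ = β in m⁻¹ × 1000):
phi/phi₀ = 1/3 ⇒ exp(−β·Z) = 1/3 ⇒ Z = ln(3) / β
Z = 1.0986 / 0.43 = 2.555 km

2550 m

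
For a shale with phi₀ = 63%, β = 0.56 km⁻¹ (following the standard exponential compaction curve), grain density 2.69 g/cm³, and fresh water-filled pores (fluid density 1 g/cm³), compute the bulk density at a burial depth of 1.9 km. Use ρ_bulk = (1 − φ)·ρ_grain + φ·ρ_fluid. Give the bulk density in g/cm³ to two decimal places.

Porosity at depth: phi = 0.63·exp(−0.56×1.9) = 0.63×0.3451 = 0.2174
Bulk density: ρ_b = (1−phi)ρ_g + phi·ρ_f = 0.7826×2.69 + 0.2174×1
       = 2.105 + 0.217 = 2.323 g/cm³

2.32 g/cm³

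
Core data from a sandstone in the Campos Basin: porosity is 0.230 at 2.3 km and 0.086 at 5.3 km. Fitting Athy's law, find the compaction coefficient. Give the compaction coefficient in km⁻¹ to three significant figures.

0.328 km⁻¹

Athy: phi(Z) = phi₀ e^(−cZ) ⇒ phi₁/phi₂ = e^{c(Z₂−Z₁)} ⇒ c = ln(phi₁/phi₂)/(Z₂−Z₁)
c = ln(0.23/0.086) / (5.3 − 2.3) = ln(2.674) / 3 = 0.9837 / 3 = 0.3279 km⁻¹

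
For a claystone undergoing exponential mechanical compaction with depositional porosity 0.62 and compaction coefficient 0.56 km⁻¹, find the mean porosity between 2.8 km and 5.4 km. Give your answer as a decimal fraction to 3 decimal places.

⟨phi⟩ = (1/(z₂−z₁)) ∫ phi₀ e^(−βz) dz = phi₀·(e^(−β·z₁) − e^(−β·z₂)) / (β·(z₂−z₁))
e^(−0.56×2.8) = 0.2085; e^(−0.56×5.4) = 0.0486
⟨phi⟩ = 0.62 × (0.2085 − 0.0486) / (0.56 × 2.6) = 0.62 × 0.1098 = 0.0681

0.068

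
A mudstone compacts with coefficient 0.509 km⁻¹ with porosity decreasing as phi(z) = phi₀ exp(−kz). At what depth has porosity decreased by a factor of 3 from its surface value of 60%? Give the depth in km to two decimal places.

phi/phi₀ = 1/3 ⇒ exp(−k·z) = 1/3 ⇒ z = ln(3) / k
z = 1.0986 / 0.509 = 2.158 km

2.16 km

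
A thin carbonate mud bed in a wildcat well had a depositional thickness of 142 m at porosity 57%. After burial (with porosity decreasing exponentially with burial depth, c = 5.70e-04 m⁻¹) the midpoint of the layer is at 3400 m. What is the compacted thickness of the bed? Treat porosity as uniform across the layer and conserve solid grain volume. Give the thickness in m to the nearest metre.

67 m

Working in km (1 km = 1000 m; c in km⁻¹ = c in m⁻¹ × 1000):
Porosity at 3.4 km: n = 0.57·exp(−0.57×3.4) = 0.0821
Solid-volume conservation: h(1−n) = h₀(1−n₀) ⇒ h = h₀·(1−n₀)/(1−n)
h = 0.142 × (1 − 0.57)/(1 − 0.0821) = 0.142 × 0.4684 = 0.0665 km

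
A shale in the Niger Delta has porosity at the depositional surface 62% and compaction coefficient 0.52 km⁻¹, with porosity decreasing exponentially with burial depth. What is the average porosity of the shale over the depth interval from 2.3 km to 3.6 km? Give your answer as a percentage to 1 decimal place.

13.6%

⟨φ⟩ = (1/(d₂−d₁)) ∫ φ₀ e^(−βd) dd = φ₀·(e^(−β·d₁) − e^(−β·d₂)) / (β·(d₂−d₁))
e^(−0.52×2.3) = 0.3024; e^(−0.52×3.6) = 0.1538
⟨φ⟩ = 0.62 × (0.3024 − 0.1538) / (0.52 × 1.3) = 0.62 × 0.2198 = 0.1363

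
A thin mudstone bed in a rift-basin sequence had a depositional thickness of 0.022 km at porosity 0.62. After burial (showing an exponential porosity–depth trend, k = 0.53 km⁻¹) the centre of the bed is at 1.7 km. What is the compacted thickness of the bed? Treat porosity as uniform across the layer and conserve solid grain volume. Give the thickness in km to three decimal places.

Porosity at 1.7 km: φ = 0.62·exp(−0.53×1.7) = 0.2518
Solid-volume conservation: h(1−φ) = h₀(1−φ₀) ⇒ h = h₀·(1−φ₀)/(1−φ)
h = 0.022 × (1 − 0.62)/(1 − 0.2518) = 0.022 × 0.5079 = 0.0112 km

0.011 km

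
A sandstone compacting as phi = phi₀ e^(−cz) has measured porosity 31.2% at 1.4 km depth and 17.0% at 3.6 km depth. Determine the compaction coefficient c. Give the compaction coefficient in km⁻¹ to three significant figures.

0.276 km⁻¹

Athy: phi(z) = phi₀ e^(−cz) ⇒ phi₁/phi₂ = e^{c(z₂−z₁)} ⇒ c = ln(phi₁/phi₂)/(z₂−z₁)
c = ln(0.312/0.17) / (3.6 − 1.4) = ln(1.835) / 2.2 = 0.6072 / 2.2 = 0.276 km⁻¹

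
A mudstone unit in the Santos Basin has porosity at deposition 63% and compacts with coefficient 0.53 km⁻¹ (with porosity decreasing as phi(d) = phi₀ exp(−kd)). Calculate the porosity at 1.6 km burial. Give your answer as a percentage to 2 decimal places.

phi = phi₀·exp(−k·d) = 0.63 × exp(−0.53 × 1.6) = 0.63 × exp(−0.848)
  = 0.63 × 0.4283 = 0.2698

26.98%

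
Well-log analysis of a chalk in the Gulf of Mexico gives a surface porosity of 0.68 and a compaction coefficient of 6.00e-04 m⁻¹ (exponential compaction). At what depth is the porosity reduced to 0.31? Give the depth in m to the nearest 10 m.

Working in km (1 km = 1000 m; k in km⁻¹ = k in m⁻¹ × 1000):
Invert Athy's law: d = ln(n₀/n) / k
d = ln(0.68/0.31) / 0.6 = ln(2.194) / 0.6 = 0.7855 / 0.6 = 1.309 km

1310 m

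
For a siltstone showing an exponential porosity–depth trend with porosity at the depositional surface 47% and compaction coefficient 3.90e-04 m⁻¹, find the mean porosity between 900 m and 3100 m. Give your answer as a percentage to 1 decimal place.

Working in km (1 km = 1000 m; c in km⁻¹ = c in m⁻¹ × 1000):
⟨φ⟩ = (1/(z₂−z₁)) ∫ φ₀ e^(−cz) dz = φ₀·(e^(−c·z₁) − e^(−c·z₂)) / (c·(z₂−z₁))
e^(−0.39×0.9) = 0.7040; e^(−0.39×3.1) = 0.2985
⟨φ⟩ = 0.47 × (0.7040 − 0.2985) / (0.39 × 2.2) = 0.47 × 0.4726 = 0.2221

22.2%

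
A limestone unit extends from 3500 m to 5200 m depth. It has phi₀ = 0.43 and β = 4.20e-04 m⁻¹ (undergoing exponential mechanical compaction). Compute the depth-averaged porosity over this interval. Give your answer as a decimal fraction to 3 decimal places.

Working in km (1 km = 1000 m; β in km⁻¹ = β in m⁻¹ × 1000):
⟨phi⟩ = (1/(Z₂−Z₁)) ∫ phi₀ e^(−βZ) dZ = phi₀·(e^(−β·Z₁) − e^(−β·Z₂)) / (β·(Z₂−Z₁))
e^(−0.42×3.5) = 0.2299; e^(−0.42×5.2) = 0.1126
⟨phi⟩ = 0.43 × (0.2299 − 0.1126) / (0.42 × 1.7) = 0.43 × 0.1643 = 0.0707

0.071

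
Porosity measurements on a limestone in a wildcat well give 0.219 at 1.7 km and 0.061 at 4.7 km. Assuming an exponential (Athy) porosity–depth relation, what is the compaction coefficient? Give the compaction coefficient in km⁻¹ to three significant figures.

Athy: φ(Z) = φ₀ e^(−βZ) ⇒ φ₁/φ₂ = e^{β(Z₂−Z₁)} ⇒ β = ln(φ₁/φ₂)/(Z₂−Z₁)
β = ln(0.219/0.061) / (4.7 − 1.7) = ln(3.59) / 3 = 1.2782 / 3 = 0.4261 km⁻¹

0.426 km⁻¹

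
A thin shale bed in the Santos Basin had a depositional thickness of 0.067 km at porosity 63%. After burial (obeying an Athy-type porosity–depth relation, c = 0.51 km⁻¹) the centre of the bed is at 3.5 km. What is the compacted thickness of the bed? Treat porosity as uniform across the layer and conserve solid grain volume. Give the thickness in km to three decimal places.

Porosity at 3.5 km: n = 0.63·exp(−0.51×3.5) = 0.1057
Solid-volume conservation: h(1−n) = h₀(1−n₀) ⇒ h = h₀·(1−n₀)/(1−n)
h = 0.067 × (1 − 0.63)/(1 − 0.1057) = 0.067 × 0.4137 = 0.0277 km

0.028 km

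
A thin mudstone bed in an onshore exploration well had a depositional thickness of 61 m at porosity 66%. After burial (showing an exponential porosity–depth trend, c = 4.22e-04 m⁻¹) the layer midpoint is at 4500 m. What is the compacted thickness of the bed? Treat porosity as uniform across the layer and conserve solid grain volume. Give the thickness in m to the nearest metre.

23 m

Working in km (1 km = 1000 m; c in km⁻¹ = c in m⁻¹ × 1000):
Porosity at 4.5 km: n = 0.66·exp(−0.422×4.5) = 0.0988
Solid-volume conservation: h(1−n) = h₀(1−n₀) ⇒ h = h₀·(1−n₀)/(1−n)
h = 0.061 × (1 − 0.66)/(1 − 0.0988) = 0.061 × 0.3773 = 0.0230 km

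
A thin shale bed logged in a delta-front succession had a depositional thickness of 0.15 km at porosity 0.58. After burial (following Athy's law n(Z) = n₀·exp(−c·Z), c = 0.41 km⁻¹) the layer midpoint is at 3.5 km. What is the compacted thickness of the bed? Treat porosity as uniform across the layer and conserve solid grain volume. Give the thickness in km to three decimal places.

0.073 km

Porosity at 3.5 km: n = 0.58·exp(−0.41×3.5) = 0.1381
Solid-volume conservation: h(1−n) = h₀(1−n₀) ⇒ h = h₀·(1−n₀)/(1−n)
h = 0.15 × (1 − 0.58)/(1 − 0.1381) = 0.15 × 0.4873 = 0.0731 km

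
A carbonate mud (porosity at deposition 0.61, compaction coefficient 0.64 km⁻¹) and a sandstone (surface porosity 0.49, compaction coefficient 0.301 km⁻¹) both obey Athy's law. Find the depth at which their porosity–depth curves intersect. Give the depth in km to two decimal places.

0.65 km

Set phi₀ₐ e^(−cₐZ) = phi₀ᵦ e^(−cᵦZ) ⇒ ln(phi₀ₐ/phi₀ᵦ) = (cₐ − cᵦ)·Z
Z = ln(0.61/0.49) / (0.64 − 0.301) = 0.2191 / 0.339 = 0.646 km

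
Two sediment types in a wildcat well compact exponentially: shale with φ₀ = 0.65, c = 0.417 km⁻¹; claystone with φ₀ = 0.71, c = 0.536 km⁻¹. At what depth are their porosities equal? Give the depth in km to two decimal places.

0.74 km

Set φ₀ₐ e^(−cₐd) = φ₀ᵦ e^(−cᵦd) ⇒ ln(φ₀ₐ/φ₀ᵦ) = (cₐ − cᵦ)·d
d = ln(0.65/0.71) / (0.417 − 0.536) = -0.0883 / -0.119 = 0.742 km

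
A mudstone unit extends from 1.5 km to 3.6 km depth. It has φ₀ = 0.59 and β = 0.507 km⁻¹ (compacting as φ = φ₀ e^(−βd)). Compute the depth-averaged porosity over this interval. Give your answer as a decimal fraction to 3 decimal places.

0.170

⟨φ⟩ = (1/(d₂−d₁)) ∫ φ₀ e^(−βd) dd = φ₀·(e^(−β·d₁) − e^(−β·d₂)) / (β·(d₂−d₁))
e^(−0.507×1.5) = 0.4674; e^(−0.507×3.6) = 0.1612
⟨φ⟩ = 0.59 × (0.4674 − 0.1612) / (0.507 × 2.1) = 0.59 × 0.2876 = 0.1697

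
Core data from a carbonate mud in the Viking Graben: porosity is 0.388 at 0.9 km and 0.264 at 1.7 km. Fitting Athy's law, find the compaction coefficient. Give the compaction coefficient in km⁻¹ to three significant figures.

Athy: n(z) = n₀ e^(−kz) ⇒ n₁/n₂ = e^{k(z₂−z₁)} ⇒ k = ln(n₁/n₂)/(z₂−z₁)
k = ln(0.388/0.264) / (1.7 − 0.9) = ln(1.47) / 0.8 = 0.3851 / 0.8 = 0.4813 km⁻¹

0.481 km⁻¹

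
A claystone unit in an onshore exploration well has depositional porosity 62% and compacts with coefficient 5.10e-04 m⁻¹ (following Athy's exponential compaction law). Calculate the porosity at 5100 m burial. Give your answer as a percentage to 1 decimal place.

Working in km (1 km = 1000 m; β in km⁻¹ = β in m⁻¹ × 1000):
n = n₀·exp(−β·z) = 0.62 × exp(−0.51 × 5.1) = 0.62 × exp(−2.601)
  = 0.62 × 0.0742 = 0.0460

4.6%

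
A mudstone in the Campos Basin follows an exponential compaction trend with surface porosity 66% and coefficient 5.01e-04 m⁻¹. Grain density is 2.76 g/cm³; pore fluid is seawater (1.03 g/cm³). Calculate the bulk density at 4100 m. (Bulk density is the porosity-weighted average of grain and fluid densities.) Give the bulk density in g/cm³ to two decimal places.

2.61 g/cm³

Working in km (1 km = 1000 m; β in km⁻¹ = β in m⁻¹ × 1000):
Porosity at depth: phi = 0.66·exp(−0.501×4.1) = 0.66×0.1282 = 0.0846
Bulk density: ρ_b = (1−phi)ρ_g + phi·ρ_f = 0.9154×2.76 + 0.0846×1.03
       = 2.526 + 0.087 = 2.614 g/cm³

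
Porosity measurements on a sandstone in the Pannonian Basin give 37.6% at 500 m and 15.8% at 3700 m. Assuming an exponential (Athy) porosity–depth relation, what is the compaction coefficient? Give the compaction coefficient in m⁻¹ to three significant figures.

Working in km (1 km = 1000 m; β in km⁻¹ = β in m⁻¹ × 1000):
Athy: φ(Z) = φ₀ e^(−βZ) ⇒ φ₁/φ₂ = e^{β(Z₂−Z₁)} ⇒ β = ln(φ₁/φ₂)/(Z₂−Z₁)
β = ln(0.376/0.158) / (3.7 − 0.5) = ln(2.38) / 3.2 = 0.8670 / 3.2 = 0.2709 km⁻¹

0.000271 m⁻¹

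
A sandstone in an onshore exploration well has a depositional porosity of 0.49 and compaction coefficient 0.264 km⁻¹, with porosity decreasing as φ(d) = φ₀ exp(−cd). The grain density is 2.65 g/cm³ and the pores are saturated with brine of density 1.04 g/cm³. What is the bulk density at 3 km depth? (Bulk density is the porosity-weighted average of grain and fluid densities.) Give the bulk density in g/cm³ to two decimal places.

Porosity at depth: φ = 0.49·exp(−0.264×3) = 0.49×0.4529 = 0.2219
Bulk density: ρ_b = (1−φ)ρ_g + φ·ρ_f = 0.7781×2.65 + 0.2219×1.04
       = 2.062 + 0.231 = 2.293 g/cm³

2.29 g/cm³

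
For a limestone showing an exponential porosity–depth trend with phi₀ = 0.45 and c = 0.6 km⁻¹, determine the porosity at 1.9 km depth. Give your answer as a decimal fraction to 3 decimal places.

0.144

phi = phi₀·exp(−c·z) = 0.45 × exp(−0.6 × 1.9) = 0.45 × exp(−1.14)
  = 0.45 × 0.3198 = 0.1439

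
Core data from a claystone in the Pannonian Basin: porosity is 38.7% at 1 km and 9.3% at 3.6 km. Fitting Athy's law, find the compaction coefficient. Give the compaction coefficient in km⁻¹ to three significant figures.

0.548 km⁻¹

Athy: phi(d) = phi₀ e^(−kd) ⇒ phi₁/phi₂ = e^{k(d₂−d₁)} ⇒ k = ln(phi₁/phi₂)/(d₂−d₁)
k = ln(0.387/0.093) / (3.6 − 1) = ln(4.161) / 2.6 = 1.4258 / 2.6 = 0.5484 km⁻¹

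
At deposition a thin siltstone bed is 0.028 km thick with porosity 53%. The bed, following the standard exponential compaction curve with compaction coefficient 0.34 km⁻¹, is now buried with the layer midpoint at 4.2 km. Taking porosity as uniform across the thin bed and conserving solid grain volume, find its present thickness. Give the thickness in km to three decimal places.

Porosity at 4.2 km: φ = 0.53·exp(−0.34×4.2) = 0.1271
Solid-volume conservation: h(1−φ) = h₀(1−φ₀) ⇒ h = h₀·(1−φ₀)/(1−φ)
h = 0.028 × (1 − 0.53)/(1 − 0.1271) = 0.028 × 0.5384 = 0.0151 km

0.015 km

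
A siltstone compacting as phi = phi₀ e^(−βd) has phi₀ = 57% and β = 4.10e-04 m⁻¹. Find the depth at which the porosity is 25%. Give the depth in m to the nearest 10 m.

2010 m

Working in km (1 km = 1000 m; β in km⁻¹ = β in m⁻¹ × 1000):
Invert Athy's law: d = ln(phi₀/phi) / β
d = ln(0.57/0.25) / 0.41 = ln(2.28) / 0.41 = 0.8242 / 0.41 = 2.010 km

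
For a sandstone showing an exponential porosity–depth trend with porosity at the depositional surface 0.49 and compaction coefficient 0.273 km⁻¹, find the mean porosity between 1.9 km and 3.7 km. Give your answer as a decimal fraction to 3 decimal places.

⟨phi⟩ = (1/(z₂−z₁)) ∫ phi₀ e^(−cz) dz = phi₀·(e^(−c·z₁) − e^(−c·z₂)) / (c·(z₂−z₁))
e^(−0.273×1.9) = 0.5953; e^(−0.273×3.7) = 0.3642
⟨phi⟩ = 0.49 × (0.5953 − 0.3642) / (0.273 × 1.8) = 0.49 × 0.4703 = 0.2305

0.230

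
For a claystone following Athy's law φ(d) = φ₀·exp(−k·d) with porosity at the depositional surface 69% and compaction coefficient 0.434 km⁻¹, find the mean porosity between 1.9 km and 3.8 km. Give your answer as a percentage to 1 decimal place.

20.6%

⟨φ⟩ = (1/(d₂−d₁)) ∫ φ₀ e^(−kd) dd = φ₀·(e^(−k·d₁) − e^(−k·d₂)) / (k·(d₂−d₁))
e^(−0.434×1.9) = 0.4384; e^(−0.434×3.8) = 0.1922
⟨φ⟩ = 0.69 × (0.4384 − 0.1922) / (0.434 × 1.9) = 0.69 × 0.2986 = 0.2060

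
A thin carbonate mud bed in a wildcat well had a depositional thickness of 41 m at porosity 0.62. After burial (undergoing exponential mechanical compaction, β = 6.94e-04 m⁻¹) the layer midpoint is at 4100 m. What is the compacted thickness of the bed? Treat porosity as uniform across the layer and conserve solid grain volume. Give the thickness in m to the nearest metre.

16 m

Working in km (1 km = 1000 m; β in km⁻¹ = β in m⁻¹ × 1000):
Porosity at 4.1 km: φ = 0.62·exp(−0.694×4.1) = 0.0360
Solid-volume conservation: h(1−φ) = h₀(1−φ₀) ⇒ h = h₀·(1−φ₀)/(1−φ)
h = 0.041 × (1 − 0.62)/(1 − 0.0360) = 0.041 × 0.3942 = 0.0162 km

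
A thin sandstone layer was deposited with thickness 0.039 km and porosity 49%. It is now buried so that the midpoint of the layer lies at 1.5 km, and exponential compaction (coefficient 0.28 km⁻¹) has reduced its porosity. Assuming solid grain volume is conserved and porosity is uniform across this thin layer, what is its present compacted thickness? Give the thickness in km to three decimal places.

Porosity at 1.5 km: φ = 0.49·exp(−0.28×1.5) = 0.3220
Solid-volume conservation: h(1−φ) = h₀(1−φ₀) ⇒ h = h₀·(1−φ₀)/(1−φ)
h = 0.039 × (1 − 0.49)/(1 − 0.3220) = 0.039 × 0.7522 = 0.0293 km

0.029 km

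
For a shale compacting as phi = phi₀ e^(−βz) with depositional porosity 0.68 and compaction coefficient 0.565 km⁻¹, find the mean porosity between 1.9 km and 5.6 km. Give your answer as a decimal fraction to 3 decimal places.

⟨phi⟩ = (1/(z₂−z₁)) ∫ phi₀ e^(−βz) dz = phi₀·(e^(−β·z₁) − e^(−β·z₂)) / (β·(z₂−z₁))
e^(−0.565×1.9) = 0.3418; e^(−0.565×5.6) = 0.0423
⟨phi⟩ = 0.68 × (0.3418 − 0.0423) / (0.565 × 3.7) = 0.68 × 0.1433 = 0.0974

0.097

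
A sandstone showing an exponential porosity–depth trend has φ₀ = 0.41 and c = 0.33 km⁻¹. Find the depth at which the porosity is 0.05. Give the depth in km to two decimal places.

Invert Athy's law: Z = ln(φ₀/φ) / c
Z = ln(0.41/0.05) / 0.33 = ln(8.2) / 0.33 = 2.1041 / 0.33 = 6.376 km

6.38 km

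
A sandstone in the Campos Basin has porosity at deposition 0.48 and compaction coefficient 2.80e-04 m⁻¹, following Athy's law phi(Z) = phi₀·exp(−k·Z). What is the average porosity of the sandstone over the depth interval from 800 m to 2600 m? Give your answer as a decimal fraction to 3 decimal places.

0.301

Working in km (1 km = 1000 m; k in km⁻¹ = k in m⁻¹ × 1000):
⟨phi⟩ = (1/(Z₂−Z₁)) ∫ phi₀ e^(−kZ) dZ = phi₀·(e^(−k·Z₁) − e^(−k·Z₂)) / (k·(Z₂−Z₁))
e^(−0.28×0.8) = 0.7993; e^(−0.28×2.6) = 0.4829
⟨phi⟩ = 0.48 × (0.7993 − 0.4829) / (0.28 × 1.8) = 0.48 × 0.6279 = 0.3014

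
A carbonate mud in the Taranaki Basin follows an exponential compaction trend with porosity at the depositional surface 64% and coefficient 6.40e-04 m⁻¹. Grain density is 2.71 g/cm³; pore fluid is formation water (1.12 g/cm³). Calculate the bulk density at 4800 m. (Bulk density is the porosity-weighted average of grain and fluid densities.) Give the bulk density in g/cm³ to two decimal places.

Working in km (1 km = 1000 m; c in km⁻¹ = c in m⁻¹ × 1000):
Porosity at depth: φ = 0.64·exp(−0.64×4.8) = 0.64×0.0463 = 0.0297
Bulk density: ρ_b = (1−φ)ρ_g + φ·ρ_f = 0.9703×2.71 + 0.0297×1.12
       = 2.630 + 0.033 = 2.663 g/cm³

2.66 g/cm³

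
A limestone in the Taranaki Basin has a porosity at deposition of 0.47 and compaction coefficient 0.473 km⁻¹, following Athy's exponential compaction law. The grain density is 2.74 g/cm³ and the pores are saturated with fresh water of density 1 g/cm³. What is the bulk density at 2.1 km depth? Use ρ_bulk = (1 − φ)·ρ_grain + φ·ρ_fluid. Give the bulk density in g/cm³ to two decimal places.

2.44 g/cm³

Porosity at depth: phi = 0.47·exp(−0.473×2.1) = 0.47×0.3704 = 0.1741
Bulk density: ρ_b = (1−phi)ρ_g + phi·ρ_f = 0.8259×2.74 + 0.1741×1
       = 2.263 + 0.174 = 2.437 g/cm³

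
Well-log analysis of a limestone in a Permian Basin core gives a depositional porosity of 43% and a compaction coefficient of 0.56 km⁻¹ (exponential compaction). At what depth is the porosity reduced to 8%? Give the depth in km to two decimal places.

Invert Athy's law: Z = ln(phi₀/phi) / k
Z = ln(0.43/0.08) / 0.56 = ln(5.375) / 0.56 = 1.6818 / 0.56 = 3.003 km

3.00 km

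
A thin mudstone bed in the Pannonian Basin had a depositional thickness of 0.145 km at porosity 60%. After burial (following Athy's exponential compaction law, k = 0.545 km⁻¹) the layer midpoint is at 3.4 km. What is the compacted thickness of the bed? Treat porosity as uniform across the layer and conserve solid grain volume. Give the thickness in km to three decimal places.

Porosity at 3.4 km: φ = 0.6·exp(−0.545×3.4) = 0.0941
Solid-volume conservation: h(1−φ) = h₀(1−φ₀) ⇒ h = h₀·(1−φ₀)/(1−φ)
h = 0.145 × (1 − 0.6)/(1 − 0.0941) = 0.145 × 0.4415 = 0.0640 km

0.064 km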